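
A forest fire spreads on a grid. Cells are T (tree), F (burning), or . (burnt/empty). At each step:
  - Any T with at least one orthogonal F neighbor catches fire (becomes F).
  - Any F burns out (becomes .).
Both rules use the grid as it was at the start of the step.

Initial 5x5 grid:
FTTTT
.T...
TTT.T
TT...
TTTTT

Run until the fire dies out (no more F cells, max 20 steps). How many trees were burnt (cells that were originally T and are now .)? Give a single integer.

Step 1: +1 fires, +1 burnt (F count now 1)
Step 2: +2 fires, +1 burnt (F count now 2)
Step 3: +2 fires, +2 burnt (F count now 2)
Step 4: +4 fires, +2 burnt (F count now 4)
Step 5: +2 fires, +4 burnt (F count now 2)
Step 6: +2 fires, +2 burnt (F count now 2)
Step 7: +1 fires, +2 burnt (F count now 1)
Step 8: +1 fires, +1 burnt (F count now 1)
Step 9: +0 fires, +1 burnt (F count now 0)
Fire out after step 9
Initially T: 16, now '.': 24
Total burnt (originally-T cells now '.'): 15

Answer: 15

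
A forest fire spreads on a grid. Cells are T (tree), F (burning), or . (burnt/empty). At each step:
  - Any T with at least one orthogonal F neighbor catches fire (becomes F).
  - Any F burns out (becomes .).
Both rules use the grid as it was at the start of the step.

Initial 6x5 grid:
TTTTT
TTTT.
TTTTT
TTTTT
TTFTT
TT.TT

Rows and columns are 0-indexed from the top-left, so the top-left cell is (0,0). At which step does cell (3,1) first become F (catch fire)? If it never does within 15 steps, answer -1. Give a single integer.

Step 1: cell (3,1)='T' (+3 fires, +1 burnt)
Step 2: cell (3,1)='F' (+7 fires, +3 burnt)
  -> target ignites at step 2
Step 3: cell (3,1)='.' (+7 fires, +7 burnt)
Step 4: cell (3,1)='.' (+5 fires, +7 burnt)
Step 5: cell (3,1)='.' (+3 fires, +5 burnt)
Step 6: cell (3,1)='.' (+2 fires, +3 burnt)
Step 7: cell (3,1)='.' (+0 fires, +2 burnt)
  fire out at step 7

2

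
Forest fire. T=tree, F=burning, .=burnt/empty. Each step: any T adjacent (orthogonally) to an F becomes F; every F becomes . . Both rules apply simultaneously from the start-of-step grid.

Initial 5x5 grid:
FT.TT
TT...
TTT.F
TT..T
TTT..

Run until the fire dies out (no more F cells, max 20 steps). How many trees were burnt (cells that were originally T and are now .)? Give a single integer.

Step 1: +3 fires, +2 burnt (F count now 3)
Step 2: +2 fires, +3 burnt (F count now 2)
Step 3: +2 fires, +2 burnt (F count now 2)
Step 4: +3 fires, +2 burnt (F count now 3)
Step 5: +1 fires, +3 burnt (F count now 1)
Step 6: +1 fires, +1 burnt (F count now 1)
Step 7: +0 fires, +1 burnt (F count now 0)
Fire out after step 7
Initially T: 14, now '.': 23
Total burnt (originally-T cells now '.'): 12

Answer: 12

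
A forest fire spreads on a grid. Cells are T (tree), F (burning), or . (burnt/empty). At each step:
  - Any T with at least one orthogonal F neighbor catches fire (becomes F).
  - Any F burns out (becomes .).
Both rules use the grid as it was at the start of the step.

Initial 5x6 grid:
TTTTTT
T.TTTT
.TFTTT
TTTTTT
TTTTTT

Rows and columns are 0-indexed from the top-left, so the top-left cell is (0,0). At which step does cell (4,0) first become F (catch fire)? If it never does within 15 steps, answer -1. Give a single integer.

Step 1: cell (4,0)='T' (+4 fires, +1 burnt)
Step 2: cell (4,0)='T' (+6 fires, +4 burnt)
Step 3: cell (4,0)='T' (+8 fires, +6 burnt)
Step 4: cell (4,0)='F' (+6 fires, +8 burnt)
  -> target ignites at step 4
Step 5: cell (4,0)='.' (+3 fires, +6 burnt)
Step 6: cell (4,0)='.' (+0 fires, +3 burnt)
  fire out at step 6

4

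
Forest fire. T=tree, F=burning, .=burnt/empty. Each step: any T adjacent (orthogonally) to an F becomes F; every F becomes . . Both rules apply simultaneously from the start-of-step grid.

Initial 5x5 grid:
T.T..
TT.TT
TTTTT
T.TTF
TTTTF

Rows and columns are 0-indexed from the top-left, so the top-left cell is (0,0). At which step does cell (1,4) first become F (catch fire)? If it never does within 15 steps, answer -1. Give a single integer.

Step 1: cell (1,4)='T' (+3 fires, +2 burnt)
Step 2: cell (1,4)='F' (+4 fires, +3 burnt)
  -> target ignites at step 2
Step 3: cell (1,4)='.' (+3 fires, +4 burnt)
Step 4: cell (1,4)='.' (+2 fires, +3 burnt)
Step 5: cell (1,4)='.' (+3 fires, +2 burnt)
Step 6: cell (1,4)='.' (+1 fires, +3 burnt)
Step 7: cell (1,4)='.' (+1 fires, +1 burnt)
Step 8: cell (1,4)='.' (+0 fires, +1 burnt)
  fire out at step 8

2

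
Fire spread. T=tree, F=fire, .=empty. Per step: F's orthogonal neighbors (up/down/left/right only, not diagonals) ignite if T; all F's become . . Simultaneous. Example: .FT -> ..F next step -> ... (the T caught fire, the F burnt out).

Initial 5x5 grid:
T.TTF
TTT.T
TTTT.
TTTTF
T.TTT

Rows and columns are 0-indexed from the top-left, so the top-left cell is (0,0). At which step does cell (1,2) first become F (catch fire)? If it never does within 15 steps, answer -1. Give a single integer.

Step 1: cell (1,2)='T' (+4 fires, +2 burnt)
Step 2: cell (1,2)='T' (+4 fires, +4 burnt)
Step 3: cell (1,2)='F' (+4 fires, +4 burnt)
  -> target ignites at step 3
Step 4: cell (1,2)='.' (+3 fires, +4 burnt)
Step 5: cell (1,2)='.' (+3 fires, +3 burnt)
Step 6: cell (1,2)='.' (+1 fires, +3 burnt)
Step 7: cell (1,2)='.' (+0 fires, +1 burnt)
  fire out at step 7

3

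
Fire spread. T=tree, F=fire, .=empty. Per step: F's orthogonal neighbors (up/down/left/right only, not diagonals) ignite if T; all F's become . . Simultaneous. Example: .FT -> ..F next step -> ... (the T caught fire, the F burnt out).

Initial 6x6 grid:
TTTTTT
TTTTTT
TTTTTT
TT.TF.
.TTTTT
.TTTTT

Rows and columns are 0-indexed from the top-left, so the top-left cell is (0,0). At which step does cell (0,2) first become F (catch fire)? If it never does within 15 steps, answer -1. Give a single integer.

Step 1: cell (0,2)='T' (+3 fires, +1 burnt)
Step 2: cell (0,2)='T' (+6 fires, +3 burnt)
Step 3: cell (0,2)='T' (+7 fires, +6 burnt)
Step 4: cell (0,2)='T' (+6 fires, +7 burnt)
Step 5: cell (0,2)='F' (+5 fires, +6 burnt)
  -> target ignites at step 5
Step 6: cell (0,2)='.' (+3 fires, +5 burnt)
Step 7: cell (0,2)='.' (+1 fires, +3 burnt)
Step 8: cell (0,2)='.' (+0 fires, +1 burnt)
  fire out at step 8

5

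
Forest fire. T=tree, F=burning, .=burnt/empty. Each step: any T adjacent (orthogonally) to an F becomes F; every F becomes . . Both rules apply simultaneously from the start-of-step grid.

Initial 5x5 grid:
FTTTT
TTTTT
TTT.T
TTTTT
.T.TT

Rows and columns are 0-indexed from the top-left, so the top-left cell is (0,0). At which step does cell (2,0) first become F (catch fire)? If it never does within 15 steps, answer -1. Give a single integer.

Step 1: cell (2,0)='T' (+2 fires, +1 burnt)
Step 2: cell (2,0)='F' (+3 fires, +2 burnt)
  -> target ignites at step 2
Step 3: cell (2,0)='.' (+4 fires, +3 burnt)
Step 4: cell (2,0)='.' (+4 fires, +4 burnt)
Step 5: cell (2,0)='.' (+3 fires, +4 burnt)
Step 6: cell (2,0)='.' (+2 fires, +3 burnt)
Step 7: cell (2,0)='.' (+2 fires, +2 burnt)
Step 8: cell (2,0)='.' (+1 fires, +2 burnt)
Step 9: cell (2,0)='.' (+0 fires, +1 burnt)
  fire out at step 9

2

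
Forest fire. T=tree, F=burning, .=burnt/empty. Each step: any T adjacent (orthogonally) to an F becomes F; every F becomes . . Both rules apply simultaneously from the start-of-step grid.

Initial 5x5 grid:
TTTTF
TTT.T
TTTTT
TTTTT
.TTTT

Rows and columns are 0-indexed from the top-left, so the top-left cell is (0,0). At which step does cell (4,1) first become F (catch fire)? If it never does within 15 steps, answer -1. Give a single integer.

Step 1: cell (4,1)='T' (+2 fires, +1 burnt)
Step 2: cell (4,1)='T' (+2 fires, +2 burnt)
Step 3: cell (4,1)='T' (+4 fires, +2 burnt)
Step 4: cell (4,1)='T' (+5 fires, +4 burnt)
Step 5: cell (4,1)='T' (+4 fires, +5 burnt)
Step 6: cell (4,1)='T' (+3 fires, +4 burnt)
Step 7: cell (4,1)='F' (+2 fires, +3 burnt)
  -> target ignites at step 7
Step 8: cell (4,1)='.' (+0 fires, +2 burnt)
  fire out at step 8

7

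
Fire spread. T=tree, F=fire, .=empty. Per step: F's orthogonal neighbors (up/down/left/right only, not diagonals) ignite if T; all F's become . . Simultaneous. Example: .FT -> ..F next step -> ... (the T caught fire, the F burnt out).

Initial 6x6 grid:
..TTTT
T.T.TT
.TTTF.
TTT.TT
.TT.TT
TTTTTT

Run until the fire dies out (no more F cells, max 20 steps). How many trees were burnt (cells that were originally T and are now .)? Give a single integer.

Step 1: +3 fires, +1 burnt (F count now 3)
Step 2: +5 fires, +3 burnt (F count now 5)
Step 3: +7 fires, +5 burnt (F count now 7)
Step 4: +5 fires, +7 burnt (F count now 5)
Step 5: +3 fires, +5 burnt (F count now 3)
Step 6: +1 fires, +3 burnt (F count now 1)
Step 7: +1 fires, +1 burnt (F count now 1)
Step 8: +0 fires, +1 burnt (F count now 0)
Fire out after step 8
Initially T: 26, now '.': 35
Total burnt (originally-T cells now '.'): 25

Answer: 25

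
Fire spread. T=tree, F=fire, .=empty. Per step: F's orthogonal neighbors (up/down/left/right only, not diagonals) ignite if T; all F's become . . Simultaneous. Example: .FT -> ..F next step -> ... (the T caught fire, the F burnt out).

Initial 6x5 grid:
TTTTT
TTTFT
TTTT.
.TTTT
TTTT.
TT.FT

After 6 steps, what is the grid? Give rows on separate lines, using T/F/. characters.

Step 1: 6 trees catch fire, 2 burn out
  TTTFT
  TTF.F
  TTTF.
  .TTTT
  TTTF.
  TT..F
Step 2: 6 trees catch fire, 6 burn out
  TTF.F
  TF...
  TTF..
  .TTFT
  TTF..
  TT...
Step 3: 6 trees catch fire, 6 burn out
  TF...
  F....
  TF...
  .TF.F
  TF...
  TT...
Step 4: 5 trees catch fire, 6 burn out
  F....
  .....
  F....
  .F...
  F....
  TF...
Step 5: 1 trees catch fire, 5 burn out
  .....
  .....
  .....
  .....
  .....
  F....
Step 6: 0 trees catch fire, 1 burn out
  .....
  .....
  .....
  .....
  .....
  .....

.....
.....
.....
.....
.....
.....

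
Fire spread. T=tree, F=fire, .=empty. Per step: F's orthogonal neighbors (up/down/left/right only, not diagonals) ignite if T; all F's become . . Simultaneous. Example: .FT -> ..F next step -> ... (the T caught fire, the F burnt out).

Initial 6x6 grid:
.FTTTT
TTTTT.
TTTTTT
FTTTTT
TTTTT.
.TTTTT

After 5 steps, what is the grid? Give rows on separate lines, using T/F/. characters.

Step 1: 5 trees catch fire, 2 burn out
  ..FTTT
  TFTTT.
  FTTTTT
  .FTTTT
  FTTTT.
  .TTTTT
Step 2: 6 trees catch fire, 5 burn out
  ...FTT
  F.FTT.
  .FTTTT
  ..FTTT
  .FTTT.
  .TTTTT
Step 3: 6 trees catch fire, 6 burn out
  ....FT
  ...FT.
  ..FTTT
  ...FTT
  ..FTT.
  .FTTTT
Step 4: 6 trees catch fire, 6 burn out
  .....F
  ....F.
  ...FTT
  ....FT
  ...FT.
  ..FTTT
Step 5: 4 trees catch fire, 6 burn out
  ......
  ......
  ....FT
  .....F
  ....F.
  ...FTT

......
......
....FT
.....F
....F.
...FTT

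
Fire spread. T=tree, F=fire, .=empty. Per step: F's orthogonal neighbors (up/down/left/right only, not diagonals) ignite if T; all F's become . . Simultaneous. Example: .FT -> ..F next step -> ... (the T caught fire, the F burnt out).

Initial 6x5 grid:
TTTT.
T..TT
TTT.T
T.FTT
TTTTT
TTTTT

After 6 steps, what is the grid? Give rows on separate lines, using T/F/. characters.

Step 1: 3 trees catch fire, 1 burn out
  TTTT.
  T..TT
  TTF.T
  T..FT
  TTFTT
  TTTTT
Step 2: 5 trees catch fire, 3 burn out
  TTTT.
  T..TT
  TF..T
  T...F
  TF.FT
  TTFTT
Step 3: 6 trees catch fire, 5 burn out
  TTTT.
  T..TT
  F...F
  T....
  F...F
  TF.FT
Step 4: 5 trees catch fire, 6 burn out
  TTTT.
  F..TF
  .....
  F....
  .....
  F...F
Step 5: 2 trees catch fire, 5 burn out
  FTTT.
  ...F.
  .....
  .....
  .....
  .....
Step 6: 2 trees catch fire, 2 burn out
  .FTF.
  .....
  .....
  .....
  .....
  .....

.FTF.
.....
.....
.....
.....
.....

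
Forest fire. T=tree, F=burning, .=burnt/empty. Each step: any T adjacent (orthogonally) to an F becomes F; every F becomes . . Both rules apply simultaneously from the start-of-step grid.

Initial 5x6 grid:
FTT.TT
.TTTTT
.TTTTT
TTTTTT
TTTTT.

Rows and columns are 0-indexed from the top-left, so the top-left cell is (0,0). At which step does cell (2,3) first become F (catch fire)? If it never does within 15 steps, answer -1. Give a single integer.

Step 1: cell (2,3)='T' (+1 fires, +1 burnt)
Step 2: cell (2,3)='T' (+2 fires, +1 burnt)
Step 3: cell (2,3)='T' (+2 fires, +2 burnt)
Step 4: cell (2,3)='T' (+3 fires, +2 burnt)
Step 5: cell (2,3)='F' (+5 fires, +3 burnt)
  -> target ignites at step 5
Step 6: cell (2,3)='.' (+6 fires, +5 burnt)
Step 7: cell (2,3)='.' (+4 fires, +6 burnt)
Step 8: cell (2,3)='.' (+2 fires, +4 burnt)
Step 9: cell (2,3)='.' (+0 fires, +2 burnt)
  fire out at step 9

5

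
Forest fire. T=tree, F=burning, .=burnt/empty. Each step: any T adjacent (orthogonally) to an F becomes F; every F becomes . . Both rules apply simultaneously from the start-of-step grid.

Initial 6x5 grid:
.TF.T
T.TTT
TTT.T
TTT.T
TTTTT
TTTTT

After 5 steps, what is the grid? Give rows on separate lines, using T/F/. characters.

Step 1: 2 trees catch fire, 1 burn out
  .F..T
  T.FTT
  TTT.T
  TTT.T
  TTTTT
  TTTTT
Step 2: 2 trees catch fire, 2 burn out
  ....T
  T..FT
  TTF.T
  TTT.T
  TTTTT
  TTTTT
Step 3: 3 trees catch fire, 2 burn out
  ....T
  T...F
  TF..T
  TTF.T
  TTTTT
  TTTTT
Step 4: 5 trees catch fire, 3 burn out
  ....F
  T....
  F...F
  TF..T
  TTFTT
  TTTTT
Step 5: 6 trees catch fire, 5 burn out
  .....
  F....
  .....
  F...F
  TF.FT
  TTFTT

.....
F....
.....
F...F
TF.FT
TTFTT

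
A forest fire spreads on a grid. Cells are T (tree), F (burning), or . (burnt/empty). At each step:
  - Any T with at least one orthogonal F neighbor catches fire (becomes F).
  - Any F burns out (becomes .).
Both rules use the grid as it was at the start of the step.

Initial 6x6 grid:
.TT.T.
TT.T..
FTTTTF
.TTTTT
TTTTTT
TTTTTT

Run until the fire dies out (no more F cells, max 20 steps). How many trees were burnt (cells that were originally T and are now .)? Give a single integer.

Answer: 26

Derivation:
Step 1: +4 fires, +2 burnt (F count now 4)
Step 2: +6 fires, +4 burnt (F count now 6)
Step 3: +7 fires, +6 burnt (F count now 7)
Step 4: +6 fires, +7 burnt (F count now 6)
Step 5: +3 fires, +6 burnt (F count now 3)
Step 6: +0 fires, +3 burnt (F count now 0)
Fire out after step 6
Initially T: 27, now '.': 35
Total burnt (originally-T cells now '.'): 26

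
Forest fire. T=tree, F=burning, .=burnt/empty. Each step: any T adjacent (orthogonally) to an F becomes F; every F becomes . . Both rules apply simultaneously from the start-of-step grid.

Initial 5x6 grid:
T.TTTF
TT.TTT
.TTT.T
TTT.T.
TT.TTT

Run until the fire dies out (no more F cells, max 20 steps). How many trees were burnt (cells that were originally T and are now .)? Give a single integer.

Answer: 18

Derivation:
Step 1: +2 fires, +1 burnt (F count now 2)
Step 2: +3 fires, +2 burnt (F count now 3)
Step 3: +2 fires, +3 burnt (F count now 2)
Step 4: +1 fires, +2 burnt (F count now 1)
Step 5: +1 fires, +1 burnt (F count now 1)
Step 6: +2 fires, +1 burnt (F count now 2)
Step 7: +2 fires, +2 burnt (F count now 2)
Step 8: +3 fires, +2 burnt (F count now 3)
Step 9: +2 fires, +3 burnt (F count now 2)
Step 10: +0 fires, +2 burnt (F count now 0)
Fire out after step 10
Initially T: 22, now '.': 26
Total burnt (originally-T cells now '.'): 18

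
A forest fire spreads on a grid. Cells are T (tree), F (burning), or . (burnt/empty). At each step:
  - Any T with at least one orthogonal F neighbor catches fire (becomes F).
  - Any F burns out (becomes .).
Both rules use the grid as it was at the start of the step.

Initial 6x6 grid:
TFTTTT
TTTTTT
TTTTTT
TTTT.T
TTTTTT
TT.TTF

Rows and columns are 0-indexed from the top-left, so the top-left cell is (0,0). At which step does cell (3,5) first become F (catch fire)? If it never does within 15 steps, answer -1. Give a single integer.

Step 1: cell (3,5)='T' (+5 fires, +2 burnt)
Step 2: cell (3,5)='F' (+7 fires, +5 burnt)
  -> target ignites at step 2
Step 3: cell (3,5)='.' (+7 fires, +7 burnt)
Step 4: cell (3,5)='.' (+10 fires, +7 burnt)
Step 5: cell (3,5)='.' (+2 fires, +10 burnt)
Step 6: cell (3,5)='.' (+1 fires, +2 burnt)
Step 7: cell (3,5)='.' (+0 fires, +1 burnt)
  fire out at step 7

2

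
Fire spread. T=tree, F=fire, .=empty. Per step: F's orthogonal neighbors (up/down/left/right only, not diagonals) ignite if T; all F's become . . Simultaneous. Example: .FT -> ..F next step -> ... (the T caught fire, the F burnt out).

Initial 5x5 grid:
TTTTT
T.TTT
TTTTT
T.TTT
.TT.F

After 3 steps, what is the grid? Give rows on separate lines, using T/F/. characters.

Step 1: 1 trees catch fire, 1 burn out
  TTTTT
  T.TTT
  TTTTT
  T.TTF
  .TT..
Step 2: 2 trees catch fire, 1 burn out
  TTTTT
  T.TTT
  TTTTF
  T.TF.
  .TT..
Step 3: 3 trees catch fire, 2 burn out
  TTTTT
  T.TTF
  TTTF.
  T.F..
  .TT..

TTTTT
T.TTF
TTTF.
T.F..
.TT..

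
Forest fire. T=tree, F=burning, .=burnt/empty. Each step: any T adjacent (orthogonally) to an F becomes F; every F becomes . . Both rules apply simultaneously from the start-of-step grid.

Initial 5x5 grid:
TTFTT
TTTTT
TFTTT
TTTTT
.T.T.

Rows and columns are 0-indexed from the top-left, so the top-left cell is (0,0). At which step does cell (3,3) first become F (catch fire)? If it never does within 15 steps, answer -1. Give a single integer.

Step 1: cell (3,3)='T' (+7 fires, +2 burnt)
Step 2: cell (3,3)='T' (+8 fires, +7 burnt)
Step 3: cell (3,3)='F' (+3 fires, +8 burnt)
  -> target ignites at step 3
Step 4: cell (3,3)='.' (+2 fires, +3 burnt)
Step 5: cell (3,3)='.' (+0 fires, +2 burnt)
  fire out at step 5

3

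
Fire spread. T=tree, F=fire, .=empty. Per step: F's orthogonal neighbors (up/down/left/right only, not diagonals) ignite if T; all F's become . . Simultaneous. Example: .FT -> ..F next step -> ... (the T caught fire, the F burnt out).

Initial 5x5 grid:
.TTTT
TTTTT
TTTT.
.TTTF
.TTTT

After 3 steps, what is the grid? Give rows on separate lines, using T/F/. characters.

Step 1: 2 trees catch fire, 1 burn out
  .TTTT
  TTTTT
  TTTT.
  .TTF.
  .TTTF
Step 2: 3 trees catch fire, 2 burn out
  .TTTT
  TTTTT
  TTTF.
  .TF..
  .TTF.
Step 3: 4 trees catch fire, 3 burn out
  .TTTT
  TTTFT
  TTF..
  .F...
  .TF..

.TTTT
TTTFT
TTF..
.F...
.TF..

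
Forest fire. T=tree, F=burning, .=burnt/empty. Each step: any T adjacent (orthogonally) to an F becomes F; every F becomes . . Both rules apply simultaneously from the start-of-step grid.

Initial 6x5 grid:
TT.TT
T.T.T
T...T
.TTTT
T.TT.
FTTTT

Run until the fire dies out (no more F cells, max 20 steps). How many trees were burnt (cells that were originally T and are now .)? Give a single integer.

Answer: 15

Derivation:
Step 1: +2 fires, +1 burnt (F count now 2)
Step 2: +1 fires, +2 burnt (F count now 1)
Step 3: +2 fires, +1 burnt (F count now 2)
Step 4: +3 fires, +2 burnt (F count now 3)
Step 5: +2 fires, +3 burnt (F count now 2)
Step 6: +1 fires, +2 burnt (F count now 1)
Step 7: +1 fires, +1 burnt (F count now 1)
Step 8: +1 fires, +1 burnt (F count now 1)
Step 9: +1 fires, +1 burnt (F count now 1)
Step 10: +1 fires, +1 burnt (F count now 1)
Step 11: +0 fires, +1 burnt (F count now 0)
Fire out after step 11
Initially T: 20, now '.': 25
Total burnt (originally-T cells now '.'): 15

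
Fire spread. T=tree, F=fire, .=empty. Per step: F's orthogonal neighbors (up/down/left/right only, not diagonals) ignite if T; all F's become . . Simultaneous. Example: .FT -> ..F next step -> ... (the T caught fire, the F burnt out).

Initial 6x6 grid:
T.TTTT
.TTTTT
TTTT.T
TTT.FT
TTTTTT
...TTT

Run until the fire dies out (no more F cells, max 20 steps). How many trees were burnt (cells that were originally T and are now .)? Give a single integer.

Answer: 27

Derivation:
Step 1: +2 fires, +1 burnt (F count now 2)
Step 2: +4 fires, +2 burnt (F count now 4)
Step 3: +4 fires, +4 burnt (F count now 4)
Step 4: +4 fires, +4 burnt (F count now 4)
Step 5: +5 fires, +4 burnt (F count now 5)
Step 6: +5 fires, +5 burnt (F count now 5)
Step 7: +3 fires, +5 burnt (F count now 3)
Step 8: +0 fires, +3 burnt (F count now 0)
Fire out after step 8
Initially T: 28, now '.': 35
Total burnt (originally-T cells now '.'): 27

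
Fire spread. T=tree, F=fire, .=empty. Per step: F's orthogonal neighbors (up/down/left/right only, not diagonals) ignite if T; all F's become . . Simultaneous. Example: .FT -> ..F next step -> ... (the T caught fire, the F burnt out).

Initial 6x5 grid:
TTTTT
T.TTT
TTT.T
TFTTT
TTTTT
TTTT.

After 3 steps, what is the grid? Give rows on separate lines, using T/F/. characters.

Step 1: 4 trees catch fire, 1 burn out
  TTTTT
  T.TTT
  TFT.T
  F.FTT
  TFTTT
  TTTT.
Step 2: 6 trees catch fire, 4 burn out
  TTTTT
  T.TTT
  F.F.T
  ...FT
  F.FTT
  TFTT.
Step 3: 6 trees catch fire, 6 burn out
  TTTTT
  F.FTT
  ....T
  ....F
  ...FT
  F.FT.

TTTTT
F.FTT
....T
....F
...FT
F.FT.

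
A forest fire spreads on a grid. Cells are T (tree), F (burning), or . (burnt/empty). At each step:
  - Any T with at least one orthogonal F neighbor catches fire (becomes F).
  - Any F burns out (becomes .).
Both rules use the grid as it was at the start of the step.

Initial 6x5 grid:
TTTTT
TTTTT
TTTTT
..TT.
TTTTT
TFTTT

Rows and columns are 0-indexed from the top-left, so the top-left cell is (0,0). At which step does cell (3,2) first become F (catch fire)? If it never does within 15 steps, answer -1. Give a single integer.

Step 1: cell (3,2)='T' (+3 fires, +1 burnt)
Step 2: cell (3,2)='T' (+3 fires, +3 burnt)
Step 3: cell (3,2)='F' (+3 fires, +3 burnt)
  -> target ignites at step 3
Step 4: cell (3,2)='.' (+3 fires, +3 burnt)
Step 5: cell (3,2)='.' (+3 fires, +3 burnt)
Step 6: cell (3,2)='.' (+5 fires, +3 burnt)
Step 7: cell (3,2)='.' (+4 fires, +5 burnt)
Step 8: cell (3,2)='.' (+2 fires, +4 burnt)
Step 9: cell (3,2)='.' (+0 fires, +2 burnt)
  fire out at step 9

3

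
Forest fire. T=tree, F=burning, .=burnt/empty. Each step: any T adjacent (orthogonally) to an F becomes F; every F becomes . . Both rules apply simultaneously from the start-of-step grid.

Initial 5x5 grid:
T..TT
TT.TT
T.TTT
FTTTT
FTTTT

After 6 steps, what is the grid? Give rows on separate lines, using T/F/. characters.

Step 1: 3 trees catch fire, 2 burn out
  T..TT
  TT.TT
  F.TTT
  .FTTT
  .FTTT
Step 2: 3 trees catch fire, 3 burn out
  T..TT
  FT.TT
  ..TTT
  ..FTT
  ..FTT
Step 3: 5 trees catch fire, 3 burn out
  F..TT
  .F.TT
  ..FTT
  ...FT
  ...FT
Step 4: 3 trees catch fire, 5 burn out
  ...TT
  ...TT
  ...FT
  ....F
  ....F
Step 5: 2 trees catch fire, 3 burn out
  ...TT
  ...FT
  ....F
  .....
  .....
Step 6: 2 trees catch fire, 2 burn out
  ...FT
  ....F
  .....
  .....
  .....

...FT
....F
.....
.....
.....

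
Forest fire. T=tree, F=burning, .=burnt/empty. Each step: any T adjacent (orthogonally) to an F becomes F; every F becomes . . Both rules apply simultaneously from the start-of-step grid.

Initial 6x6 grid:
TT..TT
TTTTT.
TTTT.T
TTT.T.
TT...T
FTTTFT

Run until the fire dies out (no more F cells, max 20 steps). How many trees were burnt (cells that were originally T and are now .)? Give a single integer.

Answer: 23

Derivation:
Step 1: +4 fires, +2 burnt (F count now 4)
Step 2: +4 fires, +4 burnt (F count now 4)
Step 3: +2 fires, +4 burnt (F count now 2)
Step 4: +3 fires, +2 burnt (F count now 3)
Step 5: +3 fires, +3 burnt (F count now 3)
Step 6: +3 fires, +3 burnt (F count now 3)
Step 7: +1 fires, +3 burnt (F count now 1)
Step 8: +1 fires, +1 burnt (F count now 1)
Step 9: +1 fires, +1 burnt (F count now 1)
Step 10: +1 fires, +1 burnt (F count now 1)
Step 11: +0 fires, +1 burnt (F count now 0)
Fire out after step 11
Initially T: 25, now '.': 34
Total burnt (originally-T cells now '.'): 23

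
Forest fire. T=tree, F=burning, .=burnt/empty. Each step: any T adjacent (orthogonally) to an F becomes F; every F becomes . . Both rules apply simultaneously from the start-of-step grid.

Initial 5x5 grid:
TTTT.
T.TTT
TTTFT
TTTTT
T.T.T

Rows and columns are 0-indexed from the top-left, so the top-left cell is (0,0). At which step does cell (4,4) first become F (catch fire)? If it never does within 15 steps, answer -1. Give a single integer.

Step 1: cell (4,4)='T' (+4 fires, +1 burnt)
Step 2: cell (4,4)='T' (+6 fires, +4 burnt)
Step 3: cell (4,4)='F' (+5 fires, +6 burnt)
  -> target ignites at step 3
Step 4: cell (4,4)='.' (+3 fires, +5 burnt)
Step 5: cell (4,4)='.' (+2 fires, +3 burnt)
Step 6: cell (4,4)='.' (+0 fires, +2 burnt)
  fire out at step 6

3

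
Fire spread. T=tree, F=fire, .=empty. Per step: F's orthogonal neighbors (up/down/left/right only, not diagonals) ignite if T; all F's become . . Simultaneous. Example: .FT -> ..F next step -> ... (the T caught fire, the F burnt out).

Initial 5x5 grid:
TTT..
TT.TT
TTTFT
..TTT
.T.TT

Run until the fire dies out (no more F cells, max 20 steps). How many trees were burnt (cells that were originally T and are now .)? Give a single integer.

Answer: 16

Derivation:
Step 1: +4 fires, +1 burnt (F count now 4)
Step 2: +5 fires, +4 burnt (F count now 5)
Step 3: +3 fires, +5 burnt (F count now 3)
Step 4: +2 fires, +3 burnt (F count now 2)
Step 5: +2 fires, +2 burnt (F count now 2)
Step 6: +0 fires, +2 burnt (F count now 0)
Fire out after step 6
Initially T: 17, now '.': 24
Total burnt (originally-T cells now '.'): 16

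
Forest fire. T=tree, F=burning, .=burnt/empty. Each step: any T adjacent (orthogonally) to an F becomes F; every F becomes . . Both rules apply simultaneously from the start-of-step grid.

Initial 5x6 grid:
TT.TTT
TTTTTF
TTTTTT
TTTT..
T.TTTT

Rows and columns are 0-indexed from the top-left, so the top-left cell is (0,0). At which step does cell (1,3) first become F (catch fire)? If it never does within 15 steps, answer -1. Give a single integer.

Step 1: cell (1,3)='T' (+3 fires, +1 burnt)
Step 2: cell (1,3)='F' (+3 fires, +3 burnt)
  -> target ignites at step 2
Step 3: cell (1,3)='.' (+3 fires, +3 burnt)
Step 4: cell (1,3)='.' (+3 fires, +3 burnt)
Step 5: cell (1,3)='.' (+5 fires, +3 burnt)
Step 6: cell (1,3)='.' (+5 fires, +5 burnt)
Step 7: cell (1,3)='.' (+2 fires, +5 burnt)
Step 8: cell (1,3)='.' (+1 fires, +2 burnt)
Step 9: cell (1,3)='.' (+0 fires, +1 burnt)
  fire out at step 9

2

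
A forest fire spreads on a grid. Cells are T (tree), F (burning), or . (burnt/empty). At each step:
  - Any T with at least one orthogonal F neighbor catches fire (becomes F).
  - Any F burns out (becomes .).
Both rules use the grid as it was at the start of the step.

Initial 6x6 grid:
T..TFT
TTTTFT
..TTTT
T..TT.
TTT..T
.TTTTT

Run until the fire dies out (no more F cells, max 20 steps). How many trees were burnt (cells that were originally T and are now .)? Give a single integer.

Answer: 14

Derivation:
Step 1: +5 fires, +2 burnt (F count now 5)
Step 2: +4 fires, +5 burnt (F count now 4)
Step 3: +3 fires, +4 burnt (F count now 3)
Step 4: +1 fires, +3 burnt (F count now 1)
Step 5: +1 fires, +1 burnt (F count now 1)
Step 6: +0 fires, +1 burnt (F count now 0)
Fire out after step 6
Initially T: 24, now '.': 26
Total burnt (originally-T cells now '.'): 14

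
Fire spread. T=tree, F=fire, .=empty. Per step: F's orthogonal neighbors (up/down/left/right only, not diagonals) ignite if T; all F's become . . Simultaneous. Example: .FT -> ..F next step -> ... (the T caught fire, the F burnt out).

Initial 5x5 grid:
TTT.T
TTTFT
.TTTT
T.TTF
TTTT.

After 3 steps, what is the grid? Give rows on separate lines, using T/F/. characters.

Step 1: 5 trees catch fire, 2 burn out
  TTT.T
  TTF.F
  .TTFF
  T.TF.
  TTTT.
Step 2: 6 trees catch fire, 5 burn out
  TTF.F
  TF...
  .TF..
  T.F..
  TTTF.
Step 3: 4 trees catch fire, 6 burn out
  TF...
  F....
  .F...
  T....
  TTF..

TF...
F....
.F...
T....
TTF..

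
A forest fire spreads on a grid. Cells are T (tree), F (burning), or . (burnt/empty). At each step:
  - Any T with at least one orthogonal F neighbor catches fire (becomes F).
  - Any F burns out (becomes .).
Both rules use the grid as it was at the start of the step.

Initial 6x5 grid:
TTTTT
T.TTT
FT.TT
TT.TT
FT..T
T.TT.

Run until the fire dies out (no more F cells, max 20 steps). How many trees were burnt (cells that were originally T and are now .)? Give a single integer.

Answer: 19

Derivation:
Step 1: +5 fires, +2 burnt (F count now 5)
Step 2: +2 fires, +5 burnt (F count now 2)
Step 3: +1 fires, +2 burnt (F count now 1)
Step 4: +1 fires, +1 burnt (F count now 1)
Step 5: +2 fires, +1 burnt (F count now 2)
Step 6: +2 fires, +2 burnt (F count now 2)
Step 7: +2 fires, +2 burnt (F count now 2)
Step 8: +2 fires, +2 burnt (F count now 2)
Step 9: +1 fires, +2 burnt (F count now 1)
Step 10: +1 fires, +1 burnt (F count now 1)
Step 11: +0 fires, +1 burnt (F count now 0)
Fire out after step 11
Initially T: 21, now '.': 28
Total burnt (originally-T cells now '.'): 19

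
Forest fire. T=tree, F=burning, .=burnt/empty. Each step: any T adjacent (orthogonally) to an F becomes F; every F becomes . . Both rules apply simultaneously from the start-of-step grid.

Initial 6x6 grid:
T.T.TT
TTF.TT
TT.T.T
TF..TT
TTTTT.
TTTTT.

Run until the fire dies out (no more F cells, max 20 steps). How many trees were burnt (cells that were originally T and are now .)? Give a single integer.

Step 1: +5 fires, +2 burnt (F count now 5)
Step 2: +5 fires, +5 burnt (F count now 5)
Step 3: +4 fires, +5 burnt (F count now 4)
Step 4: +2 fires, +4 burnt (F count now 2)
Step 5: +2 fires, +2 burnt (F count now 2)
Step 6: +1 fires, +2 burnt (F count now 1)
Step 7: +1 fires, +1 burnt (F count now 1)
Step 8: +1 fires, +1 burnt (F count now 1)
Step 9: +2 fires, +1 burnt (F count now 2)
Step 10: +1 fires, +2 burnt (F count now 1)
Step 11: +0 fires, +1 burnt (F count now 0)
Fire out after step 11
Initially T: 25, now '.': 35
Total burnt (originally-T cells now '.'): 24

Answer: 24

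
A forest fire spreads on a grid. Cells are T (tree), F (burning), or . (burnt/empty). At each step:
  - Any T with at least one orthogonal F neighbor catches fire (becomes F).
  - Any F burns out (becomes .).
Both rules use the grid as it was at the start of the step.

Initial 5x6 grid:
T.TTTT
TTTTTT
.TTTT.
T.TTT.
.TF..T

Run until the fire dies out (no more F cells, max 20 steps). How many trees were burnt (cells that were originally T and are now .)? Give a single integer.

Step 1: +2 fires, +1 burnt (F count now 2)
Step 2: +2 fires, +2 burnt (F count now 2)
Step 3: +4 fires, +2 burnt (F count now 4)
Step 4: +4 fires, +4 burnt (F count now 4)
Step 5: +3 fires, +4 burnt (F count now 3)
Step 6: +3 fires, +3 burnt (F count now 3)
Step 7: +1 fires, +3 burnt (F count now 1)
Step 8: +0 fires, +1 burnt (F count now 0)
Fire out after step 8
Initially T: 21, now '.': 28
Total burnt (originally-T cells now '.'): 19

Answer: 19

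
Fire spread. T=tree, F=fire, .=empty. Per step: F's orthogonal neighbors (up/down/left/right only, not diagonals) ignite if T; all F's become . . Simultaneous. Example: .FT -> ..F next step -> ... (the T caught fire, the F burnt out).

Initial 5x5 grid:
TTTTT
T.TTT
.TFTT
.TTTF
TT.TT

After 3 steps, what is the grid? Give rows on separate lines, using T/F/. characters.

Step 1: 7 trees catch fire, 2 burn out
  TTTTT
  T.FTT
  .F.FF
  .TFF.
  TT.TF
Step 2: 5 trees catch fire, 7 burn out
  TTFTT
  T..FF
  .....
  .F...
  TT.F.
Step 3: 4 trees catch fire, 5 burn out
  TF.FF
  T....
  .....
  .....
  TF...

TF.FF
T....
.....
.....
TF...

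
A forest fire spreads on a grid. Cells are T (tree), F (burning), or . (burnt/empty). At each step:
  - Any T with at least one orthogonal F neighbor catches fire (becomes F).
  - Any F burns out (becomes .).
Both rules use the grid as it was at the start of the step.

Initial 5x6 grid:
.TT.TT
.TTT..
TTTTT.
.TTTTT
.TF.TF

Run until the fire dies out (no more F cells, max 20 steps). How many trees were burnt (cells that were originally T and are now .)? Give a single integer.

Step 1: +4 fires, +2 burnt (F count now 4)
Step 2: +4 fires, +4 burnt (F count now 4)
Step 3: +4 fires, +4 burnt (F count now 4)
Step 4: +4 fires, +4 burnt (F count now 4)
Step 5: +1 fires, +4 burnt (F count now 1)
Step 6: +0 fires, +1 burnt (F count now 0)
Fire out after step 6
Initially T: 19, now '.': 28
Total burnt (originally-T cells now '.'): 17

Answer: 17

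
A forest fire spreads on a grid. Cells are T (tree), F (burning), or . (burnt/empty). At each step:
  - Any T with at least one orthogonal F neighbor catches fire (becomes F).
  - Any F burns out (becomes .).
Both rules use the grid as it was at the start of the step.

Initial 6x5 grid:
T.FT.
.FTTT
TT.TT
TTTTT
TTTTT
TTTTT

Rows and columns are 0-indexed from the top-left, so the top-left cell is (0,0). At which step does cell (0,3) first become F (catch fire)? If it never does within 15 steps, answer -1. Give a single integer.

Step 1: cell (0,3)='F' (+3 fires, +2 burnt)
  -> target ignites at step 1
Step 2: cell (0,3)='.' (+3 fires, +3 burnt)
Step 3: cell (0,3)='.' (+5 fires, +3 burnt)
Step 4: cell (0,3)='.' (+5 fires, +5 burnt)
Step 5: cell (0,3)='.' (+4 fires, +5 burnt)
Step 6: cell (0,3)='.' (+2 fires, +4 burnt)
Step 7: cell (0,3)='.' (+1 fires, +2 burnt)
Step 8: cell (0,3)='.' (+0 fires, +1 burnt)
  fire out at step 8

1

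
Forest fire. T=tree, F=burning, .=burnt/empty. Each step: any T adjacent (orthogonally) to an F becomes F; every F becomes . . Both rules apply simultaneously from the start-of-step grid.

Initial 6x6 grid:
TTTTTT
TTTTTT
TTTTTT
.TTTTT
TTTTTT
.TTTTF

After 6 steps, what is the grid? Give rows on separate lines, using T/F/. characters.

Step 1: 2 trees catch fire, 1 burn out
  TTTTTT
  TTTTTT
  TTTTTT
  .TTTTT
  TTTTTF
  .TTTF.
Step 2: 3 trees catch fire, 2 burn out
  TTTTTT
  TTTTTT
  TTTTTT
  .TTTTF
  TTTTF.
  .TTF..
Step 3: 4 trees catch fire, 3 burn out
  TTTTTT
  TTTTTT
  TTTTTF
  .TTTF.
  TTTF..
  .TF...
Step 4: 5 trees catch fire, 4 burn out
  TTTTTT
  TTTTTF
  TTTTF.
  .TTF..
  TTF...
  .F....
Step 5: 5 trees catch fire, 5 burn out
  TTTTTF
  TTTTF.
  TTTF..
  .TF...
  TF....
  ......
Step 6: 5 trees catch fire, 5 burn out
  TTTTF.
  TTTF..
  TTF...
  .F....
  F.....
  ......

TTTTF.
TTTF..
TTF...
.F....
F.....
......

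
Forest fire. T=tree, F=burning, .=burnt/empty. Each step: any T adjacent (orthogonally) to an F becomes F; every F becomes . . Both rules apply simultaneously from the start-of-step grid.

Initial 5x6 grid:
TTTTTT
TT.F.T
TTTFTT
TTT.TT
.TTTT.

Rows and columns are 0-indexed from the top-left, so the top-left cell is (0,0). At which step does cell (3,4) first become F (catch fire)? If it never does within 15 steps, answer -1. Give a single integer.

Step 1: cell (3,4)='T' (+3 fires, +2 burnt)
Step 2: cell (3,4)='F' (+6 fires, +3 burnt)
  -> target ignites at step 2
Step 3: cell (3,4)='.' (+9 fires, +6 burnt)
Step 4: cell (3,4)='.' (+5 fires, +9 burnt)
Step 5: cell (3,4)='.' (+0 fires, +5 burnt)
  fire out at step 5

2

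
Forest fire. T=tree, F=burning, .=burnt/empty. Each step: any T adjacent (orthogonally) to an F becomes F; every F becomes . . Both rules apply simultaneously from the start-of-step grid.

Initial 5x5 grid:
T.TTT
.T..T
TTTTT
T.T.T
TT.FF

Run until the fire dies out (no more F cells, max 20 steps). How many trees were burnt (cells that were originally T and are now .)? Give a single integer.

Step 1: +1 fires, +2 burnt (F count now 1)
Step 2: +1 fires, +1 burnt (F count now 1)
Step 3: +2 fires, +1 burnt (F count now 2)
Step 4: +2 fires, +2 burnt (F count now 2)
Step 5: +3 fires, +2 burnt (F count now 3)
Step 6: +3 fires, +3 burnt (F count now 3)
Step 7: +1 fires, +3 burnt (F count now 1)
Step 8: +1 fires, +1 burnt (F count now 1)
Step 9: +1 fires, +1 burnt (F count now 1)
Step 10: +0 fires, +1 burnt (F count now 0)
Fire out after step 10
Initially T: 16, now '.': 24
Total burnt (originally-T cells now '.'): 15

Answer: 15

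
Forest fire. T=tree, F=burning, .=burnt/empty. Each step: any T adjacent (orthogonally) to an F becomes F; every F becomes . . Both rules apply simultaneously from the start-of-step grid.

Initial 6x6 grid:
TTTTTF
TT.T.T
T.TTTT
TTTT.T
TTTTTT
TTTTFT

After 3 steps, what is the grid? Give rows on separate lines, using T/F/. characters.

Step 1: 5 trees catch fire, 2 burn out
  TTTTF.
  TT.T.F
  T.TTTT
  TTTT.T
  TTTTFT
  TTTF.F
Step 2: 5 trees catch fire, 5 burn out
  TTTF..
  TT.T..
  T.TTTF
  TTTT.T
  TTTF.F
  TTF...
Step 3: 7 trees catch fire, 5 burn out
  TTF...
  TT.F..
  T.TTF.
  TTTF.F
  TTF...
  TF....

TTF...
TT.F..
T.TTF.
TTTF.F
TTF...
TF....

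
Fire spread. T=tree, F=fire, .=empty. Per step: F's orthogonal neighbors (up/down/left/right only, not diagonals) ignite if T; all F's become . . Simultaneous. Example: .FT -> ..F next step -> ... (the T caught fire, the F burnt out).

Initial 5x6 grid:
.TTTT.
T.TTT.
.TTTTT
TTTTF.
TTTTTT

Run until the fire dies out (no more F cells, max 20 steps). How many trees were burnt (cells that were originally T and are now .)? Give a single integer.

Step 1: +3 fires, +1 burnt (F count now 3)
Step 2: +6 fires, +3 burnt (F count now 6)
Step 3: +5 fires, +6 burnt (F count now 5)
Step 4: +5 fires, +5 burnt (F count now 5)
Step 5: +2 fires, +5 burnt (F count now 2)
Step 6: +1 fires, +2 burnt (F count now 1)
Step 7: +0 fires, +1 burnt (F count now 0)
Fire out after step 7
Initially T: 23, now '.': 29
Total burnt (originally-T cells now '.'): 22

Answer: 22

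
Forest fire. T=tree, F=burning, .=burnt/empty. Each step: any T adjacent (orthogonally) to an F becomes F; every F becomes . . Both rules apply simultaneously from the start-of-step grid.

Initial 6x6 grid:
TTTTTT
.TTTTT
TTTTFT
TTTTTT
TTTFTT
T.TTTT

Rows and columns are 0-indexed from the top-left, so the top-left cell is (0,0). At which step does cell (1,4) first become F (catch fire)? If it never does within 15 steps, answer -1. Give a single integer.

Step 1: cell (1,4)='F' (+8 fires, +2 burnt)
  -> target ignites at step 1
Step 2: cell (1,4)='.' (+10 fires, +8 burnt)
Step 3: cell (1,4)='.' (+7 fires, +10 burnt)
Step 4: cell (1,4)='.' (+5 fires, +7 burnt)
Step 5: cell (1,4)='.' (+1 fires, +5 burnt)
Step 6: cell (1,4)='.' (+1 fires, +1 burnt)
Step 7: cell (1,4)='.' (+0 fires, +1 burnt)
  fire out at step 7

1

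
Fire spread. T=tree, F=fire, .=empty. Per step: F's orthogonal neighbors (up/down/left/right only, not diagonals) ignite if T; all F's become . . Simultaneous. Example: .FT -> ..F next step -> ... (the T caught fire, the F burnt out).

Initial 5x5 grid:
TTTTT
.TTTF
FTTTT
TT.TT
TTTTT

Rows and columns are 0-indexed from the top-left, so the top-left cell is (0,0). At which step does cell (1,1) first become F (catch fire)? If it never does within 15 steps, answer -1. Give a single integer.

Step 1: cell (1,1)='T' (+5 fires, +2 burnt)
Step 2: cell (1,1)='F' (+8 fires, +5 burnt)
  -> target ignites at step 2
Step 3: cell (1,1)='.' (+5 fires, +8 burnt)
Step 4: cell (1,1)='.' (+3 fires, +5 burnt)
Step 5: cell (1,1)='.' (+0 fires, +3 burnt)
  fire out at step 5

2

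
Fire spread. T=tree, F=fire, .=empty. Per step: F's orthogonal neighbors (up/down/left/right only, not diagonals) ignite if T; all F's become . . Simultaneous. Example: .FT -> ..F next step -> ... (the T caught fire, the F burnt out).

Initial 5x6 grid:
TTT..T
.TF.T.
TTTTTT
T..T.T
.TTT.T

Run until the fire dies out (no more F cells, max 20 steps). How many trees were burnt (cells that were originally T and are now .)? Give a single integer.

Answer: 18

Derivation:
Step 1: +3 fires, +1 burnt (F count now 3)
Step 2: +3 fires, +3 burnt (F count now 3)
Step 3: +4 fires, +3 burnt (F count now 4)
Step 4: +4 fires, +4 burnt (F count now 4)
Step 5: +2 fires, +4 burnt (F count now 2)
Step 6: +2 fires, +2 burnt (F count now 2)
Step 7: +0 fires, +2 burnt (F count now 0)
Fire out after step 7
Initially T: 19, now '.': 29
Total burnt (originally-T cells now '.'): 18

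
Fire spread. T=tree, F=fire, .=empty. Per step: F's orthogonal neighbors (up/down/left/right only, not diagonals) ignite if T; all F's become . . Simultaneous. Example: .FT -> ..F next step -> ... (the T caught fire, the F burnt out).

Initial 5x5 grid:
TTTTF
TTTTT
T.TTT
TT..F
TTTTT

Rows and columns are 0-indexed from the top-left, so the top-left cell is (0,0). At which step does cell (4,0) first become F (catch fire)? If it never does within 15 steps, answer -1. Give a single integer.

Step 1: cell (4,0)='T' (+4 fires, +2 burnt)
Step 2: cell (4,0)='T' (+4 fires, +4 burnt)
Step 3: cell (4,0)='T' (+4 fires, +4 burnt)
Step 4: cell (4,0)='T' (+3 fires, +4 burnt)
Step 5: cell (4,0)='F' (+3 fires, +3 burnt)
  -> target ignites at step 5
Step 6: cell (4,0)='.' (+2 fires, +3 burnt)
Step 7: cell (4,0)='.' (+0 fires, +2 burnt)
  fire out at step 7

5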